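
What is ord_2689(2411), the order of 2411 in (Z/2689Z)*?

896

The order of 2411 must divide p − 1 = 2688 = 2^7 · 3 · 7.
Divisors: 1, 2, 3, 4, 6, 7, 8, 12, 14, 16, 21, 24, 28, 32, 42, 48, 56, 64, 84, 96, 112, 128, 168, 192, 224, 336, 384, 448, 672, 896, 1344, 2688.
Check each in increasing order: 2411^1 ≡ 2411;  2411^2 ≡ 1992;  2411^3 ≡ 158;  2411^4 ≡ 1789;  2411^6 ≡ 763;  2411^7 ≡ 317;  2411^8 ≡ 611;  2411^12 ≡ 1345;  2411^14 ≡ 996;  2411^16 ≡ 2239;  2411^21 ≡ 1119;  2411^24 ≡ 2017;  2411^28 ≡ 2464;  2411^32 ≡ 825;  2411^42 ≡ 1776;  2411^48 ≡ 2521;  2411^56 ≡ 2223;  2411^64 ≡ 308;  2411^84 ≡ 2668;  2411^96 ≡ 1334;  2411^112 ≡ 2036;  2411^128 ≡ 749;  2411^168 ≡ 441;  2411^192 ≡ 2127;  2411^224 ≡ 1547;  2411^336 ≡ 873;  2411^384 ≡ 1231;  2411^448 ≡ 2688;  2411^672 ≡ 1142;  2411^896 ≡ 1.
Smallest exponent giving 1 is 896.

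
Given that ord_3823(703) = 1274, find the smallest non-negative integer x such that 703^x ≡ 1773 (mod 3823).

229

Baby-step giant-step with m = ceil(sqrt(1274)) = 36.
Baby table (703^j mod 3823 for j=0..35):
  0:1  1:703  2:1042  3:2333  4:32  5:3381  6:2760  7:2019
  8:1024  9:1148  10:391  11:3440  12:2184  13:2329  14:1043  15:3036
  16:1074  17:1891  18:2792  19:1577  20:3784  21:3167  22:1415  23:765
  24:2575  25:1946  26:3227  27:1542  28:2117  29:1104  30:43  31:3468
  32:2753  33:921  34:1376  35:109
Giant step factor: 703^(-36) ≡ 1488 (mod 3823).
Scan 1773·1488^i mod 3823 for i = 0, 1, …:
  i=0: 1773   i=1: 354   i=2: 3001   i=3: 224
  i=4: 711   i=5: 2820   i=6: 2329
Match at i=6, j=13: x = 6·36 + 13 = 229.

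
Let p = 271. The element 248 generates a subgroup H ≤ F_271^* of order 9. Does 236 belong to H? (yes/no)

no

236 ∈ ⟨248⟩ iff 236^9 ≡ 1 (mod 271), since |⟨248⟩| = 9.
236^9 mod 271 = 171.
Since 171 ≠ 1, 236 does not lie in the subgroup.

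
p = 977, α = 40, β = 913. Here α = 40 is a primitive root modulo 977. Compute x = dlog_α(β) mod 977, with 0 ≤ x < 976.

604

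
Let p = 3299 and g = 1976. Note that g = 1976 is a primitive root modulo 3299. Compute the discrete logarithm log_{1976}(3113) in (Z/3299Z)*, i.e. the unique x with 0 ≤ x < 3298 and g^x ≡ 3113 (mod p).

2512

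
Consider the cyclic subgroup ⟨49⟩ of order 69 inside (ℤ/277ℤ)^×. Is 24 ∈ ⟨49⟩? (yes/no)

24 ∈ ⟨49⟩ iff 24^69 ≡ 1 (mod 277), since |⟨49⟩| = 69.
24^69 mod 277 = 217.
Since 217 ≠ 1, 24 does not lie in the subgroup.

no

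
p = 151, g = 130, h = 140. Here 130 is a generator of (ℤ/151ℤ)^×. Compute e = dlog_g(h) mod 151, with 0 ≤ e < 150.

103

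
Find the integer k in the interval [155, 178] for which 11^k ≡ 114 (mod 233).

173

Compute 11^155 mod 233 = 79, then multiply by 11 repeatedly:
  11^155=79  11^156=170  11^157=6  11^158=66  11^159=27
  11^160=64  11^161=5  11^162=55  11^163=139  11^164=131
  11^165=43  11^166=7  11^167=77  11^168=148  11^169=230
  11^170=200  11^171=103  11^172=201  11^173=114
Found 114 at exponent 173.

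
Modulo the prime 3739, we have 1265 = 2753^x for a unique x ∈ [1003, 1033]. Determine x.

1019

Compute 2753^1003 mod 3739 = 3725, then multiply by 2753 repeatedly:
  2753^1003=3725  2753^1004=2587  2753^1005=2955  2753^1006=2790  2753^1007=964
  2753^1008=2941  2753^1009=1638  2753^1010=180  2753^1011=1992  2753^1012=2602
  2753^1013=3121  2753^1014=3630  2753^1015=2782  2753^1016=1374  2753^1017=2493
  2753^1018=2164  2753^1019=1265
Found 1265 at exponent 1019.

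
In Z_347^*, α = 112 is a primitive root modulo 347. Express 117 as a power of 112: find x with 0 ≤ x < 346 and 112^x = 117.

42

Baby-step giant-step with m = ceil(sqrt(346)) = 19.
Baby table (112^j mod 347 for j=0..18):
  0:1  1:112  2:52  3:272  4:275  5:264  6:73  7:195
  8:326  9:77  10:296  11:187  12:124  13:8  14:202  15:69
  16:94  17:118  18:30
Giant step factor: 112^(-19) ≡ 41 (mod 347).
Scan 117·41^i mod 347 for i = 0, 1, …:
  i=0: 117   i=1: 286   i=2: 275
Match at i=2, j=4: x = 2·19 + 4 = 42.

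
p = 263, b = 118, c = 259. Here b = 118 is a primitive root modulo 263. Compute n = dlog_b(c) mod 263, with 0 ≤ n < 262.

Baby-step giant-step with m = ceil(sqrt(262)) = 17.
Baby table (118^j mod 263 for j=0..16):
  0:1  1:118  2:248  3:71  4:225  5:250  6:44  7:195
  8:129  9:231  10:169  11:217  12:95  13:164  14:153  15:170
  16:72
Giant step factor: 118^(-17) ≡ 240 (mod 263).
Scan 259·240^i mod 263 for i = 0, 1, …:
  i=0: 259   i=1: 92   i=2: 251   i=3: 13
  i=4: 227   i=5: 39   i=6: 155   i=7: 117
  i=8: 202   i=9: 88   i=10: 80   i=11: 1
Match at i=11, j=0: n = 11·17 + 0 = 187.

187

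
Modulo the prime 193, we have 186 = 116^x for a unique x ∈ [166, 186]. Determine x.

184

Compute 116^166 mod 193 = 110, then multiply by 116 repeatedly:
  116^166=110  116^167=22  116^168=43  116^169=163  116^170=187
  116^171=76  116^172=131  116^173=142  116^174=67  116^175=52
  116^176=49  116^177=87  116^178=56  116^179=127  116^180=64
  116^181=90  116^182=18  116^183=158  116^184=186
Found 186 at exponent 184.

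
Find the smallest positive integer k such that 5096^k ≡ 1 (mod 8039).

8038

The order of 5096 must divide p − 1 = 8038 = 2 · 4019.
Divisors: 1, 2, 4019, 8038.
Check each in increasing order: 5096^1 ≡ 5096;  5096^2 ≡ 3246;  5096^4019 ≡ 8038;  5096^8038 ≡ 1.
Smallest exponent giving 1 is 8038.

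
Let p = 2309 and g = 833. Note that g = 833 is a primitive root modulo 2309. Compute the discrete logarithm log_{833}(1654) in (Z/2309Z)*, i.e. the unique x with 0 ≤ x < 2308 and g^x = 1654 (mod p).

Baby-step giant-step with m = ceil(sqrt(2308)) = 49.
Baby table (833^j mod 2309 for j=0..48):
  0:1  1:833  2:1189  3:2185  4:613  5:340  6:1522  7:185
  8:1711  9:610  10:150  11:264  12:557  13:2181  14:1899  15:202
  16:2018  17:42  18:351  19:1449  20:1719  21:347  22:426  23:1581
  24:843  25:283  26:221  27:1682  28:1852  29:304  30:1551  31:1252
  32:1557  33:1632  34:1764  35:888  36:824  37:619  38:720  39:1729
  40:1750  41:771  42:341  43:46  44:1374  45:1587  46:1223  47:490
  48:1786
Giant step factor: 833^(-49) ≡ 918 (mod 2309).
Scan 1654·918^i mod 2309 for i = 0, 1, …:
  i=0: 1654   i=1: 1359   i=2: 702   i=3: 225
  i=4: 1049   i=5: 129   i=6: 663   i=7: 1367
  i=8: 1119   i=9: 2046     …   i=45: 1039
  i=46: 185
Match at i=46, j=7: x = 46·49 + 7 = 2261.

2261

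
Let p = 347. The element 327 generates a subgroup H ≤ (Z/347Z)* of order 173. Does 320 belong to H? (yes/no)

no

320 ∈ ⟨327⟩ iff 320^173 ≡ 1 (mod 347), since |⟨327⟩| = 173.
320^173 mod 347 = 346.
Since 346 ≠ 1, 320 does not lie in the subgroup.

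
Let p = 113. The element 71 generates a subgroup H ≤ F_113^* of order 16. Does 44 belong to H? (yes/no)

yes

44 ∈ ⟨71⟩ iff 44^16 ≡ 1 (mod 113), since |⟨71⟩| = 16.
44^16 mod 113 = 1.
Since 1 = 1, 44 lies in the subgroup.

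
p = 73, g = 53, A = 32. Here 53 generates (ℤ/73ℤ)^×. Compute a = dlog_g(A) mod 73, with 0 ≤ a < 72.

32

Baby-step giant-step with m = ceil(sqrt(72)) = 9.
Baby table (53^j mod 73 for j=0..8):
  0:1  1:53  2:35  3:30  4:57  5:28  6:24  7:31
  8:37
Giant step factor: 53^(-9) ≡ 51 (mod 73).
Scan 32·51^i mod 73 for i = 0, 1, …:
  i=0: 32   i=1: 26   i=2: 12   i=3: 28
Match at i=3, j=5: a = 3·9 + 5 = 32.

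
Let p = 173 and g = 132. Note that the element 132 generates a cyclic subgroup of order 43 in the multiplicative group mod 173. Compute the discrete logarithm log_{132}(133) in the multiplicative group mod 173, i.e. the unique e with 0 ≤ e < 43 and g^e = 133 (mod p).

19

Successive powers of 132 modulo 173:
  132^0=1  132^1=132  132^2=124  132^3=106  132^4=152  132^5=169
  132^6=164  132^7=23  132^8=95  132^9=84  132^10=16  132^11=36
  132^12=81  132^13=139  132^14=10  132^15=109  132^16=29  132^17=22
  132^18=136  132^19=133
So 132^19 ≡ 133 (mod 173), giving e = 19.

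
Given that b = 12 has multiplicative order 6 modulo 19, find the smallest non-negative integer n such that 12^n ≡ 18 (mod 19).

3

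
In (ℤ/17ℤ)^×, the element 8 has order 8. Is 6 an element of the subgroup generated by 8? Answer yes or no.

no

⟨8⟩ has order 8; its elements mod 17 are {1, 2, 4, 8, 9, 13, 15, 16}.
6 is not in this set.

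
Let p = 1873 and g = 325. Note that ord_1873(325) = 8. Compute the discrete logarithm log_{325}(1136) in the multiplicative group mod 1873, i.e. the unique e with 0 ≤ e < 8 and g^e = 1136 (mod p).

6

Successive powers of 325 modulo 1873:
  325^0=1  325^1=325  325^2=737  325^3=1654  325^4=1872  325^5=1548
  325^6=1136
So 325^6 ≡ 1136 (mod 1873), giving e = 6.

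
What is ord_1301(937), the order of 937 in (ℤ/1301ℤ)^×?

The order of 937 must divide p − 1 = 1300 = 2^2 · 5^2 · 13.
Divisors: 1, 2, 4, 5, 10, 13, 20, 25, 26, 50, 52, 65, 100, 130, 260, 325, 650, 1300.
Check each in increasing order: 937^1 ≡ 937;  937^2 ≡ 1095;  937^4 ≡ 804;  937^5 ≡ 69;  937^10 ≡ 858;  937^13 ≡ 521;  937^20 ≡ 1099;  937^25 ≡ 373;  937^26 ≡ 833;  937^50 ≡ 1223;  937^52 ≡ 456;  937^65 ≡ 794;  937^100 ≡ 880;  937^130 ≡ 752;  937^260 ≡ 870;  937^325 ≡ 1250;  937^650 ≡ 1300;  937^1300 ≡ 1.
Smallest exponent giving 1 is 1300.

1300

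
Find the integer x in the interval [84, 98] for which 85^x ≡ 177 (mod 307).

92

Compute 85^84 mod 307 = 68, then multiply by 85 repeatedly:
  85^84=68  85^85=254  85^86=100  85^87=211  85^88=129
  85^89=220  85^90=280  85^91=161  85^92=177
Found 177 at exponent 92.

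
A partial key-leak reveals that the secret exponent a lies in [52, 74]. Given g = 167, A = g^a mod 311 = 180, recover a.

Compute 167^52 mod 311 = 182, then multiply by 167 repeatedly:
  167^52=182  167^53=227  167^54=278  167^55=87  167^56=223
  167^57=232  167^58=180
Found 180 at exponent 58.

58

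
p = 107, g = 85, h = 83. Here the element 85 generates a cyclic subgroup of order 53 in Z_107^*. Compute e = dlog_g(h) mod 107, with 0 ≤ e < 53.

17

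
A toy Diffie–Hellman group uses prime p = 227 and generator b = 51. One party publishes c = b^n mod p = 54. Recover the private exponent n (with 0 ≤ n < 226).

135

Baby-step giant-step with m = ceil(sqrt(226)) = 16.
Baby table (51^j mod 227 for j=0..15):
  0:1  1:51  2:104  3:83  4:147  5:6  6:79  7:170
  8:44  9:201  10:36  11:20  12:112  13:37  14:71  15:216
Giant step factor: 51^(-16) ≡ 70 (mod 227).
Scan 54·70^i mod 227 for i = 0, 1, …:
  i=0: 54   i=1: 148   i=2: 145   i=3: 162
  i=4: 217   i=5: 208   i=6: 32   i=7: 197
  i=8: 170
Match at i=8, j=7: n = 8·16 + 7 = 135.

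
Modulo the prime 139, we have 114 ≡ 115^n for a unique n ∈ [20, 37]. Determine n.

29

Compute 115^20 mod 139 = 28, then multiply by 115 repeatedly:
  115^20=28  115^21=23  115^22=4  115^23=43  115^24=80
  115^25=26  115^26=71  115^27=103  115^28=30  115^29=114
Found 114 at exponent 29.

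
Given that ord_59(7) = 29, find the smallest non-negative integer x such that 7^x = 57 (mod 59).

Successive powers of 7 modulo 59:
  7^0=1  7^1=7  7^2=49  7^3=48  7^4=41  7^5=51
  7^6=3  7^7=21  7^8=29  7^9=26  7^10=5  7^11=35
  7^12=9  7^13=4  7^14=28  7^15=19  7^16=15  7^17=46
  7^18=27  7^19=12  7^20=25  7^21=57
So 7^21 ≡ 57 (mod 59), giving x = 21.

21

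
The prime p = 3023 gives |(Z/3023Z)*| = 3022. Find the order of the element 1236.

3022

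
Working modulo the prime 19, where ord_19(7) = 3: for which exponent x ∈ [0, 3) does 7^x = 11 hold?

2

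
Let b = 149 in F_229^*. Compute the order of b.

The order of 149 must divide p − 1 = 228 = 2^2 · 3 · 19.
Divisors: 1, 2, 3, 4, 6, 12, 19, 38, 57, 76, 114, 228.
Check each in increasing order: 149^1 ≡ 149;  149^2 ≡ 217;  149^3 ≡ 44;  149^4 ≡ 144;  149^6 ≡ 104;  149^12 ≡ 53;  149^19 ≡ 94;  149^38 ≡ 134;  149^57 ≡ 1.
Smallest exponent giving 1 is 57.

57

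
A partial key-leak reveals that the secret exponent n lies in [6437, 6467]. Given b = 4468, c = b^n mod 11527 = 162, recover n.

Compute 4468^6437 mod 11527 = 4408, then multiply by 4468 repeatedly:
  4468^6437=4408  4468^6438=6828  4468^6439=7062  4468^6440=3617  4468^6441=11429
  4468^6442=162
Found 162 at exponent 6442.

6442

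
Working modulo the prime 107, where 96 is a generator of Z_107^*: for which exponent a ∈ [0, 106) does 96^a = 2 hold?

41

Baby-step giant-step with m = ceil(sqrt(106)) = 11.
Baby table (96^j mod 107 for j=0..10):
  0:1  1:96  2:14  3:60  4:89  5:91  6:69  7:97
  8:3  9:74  10:42
Giant step factor: 96^(-11) ≡ 22 (mod 107).
Scan 2·22^i mod 107 for i = 0, 1, …:
  i=0: 2   i=1: 44   i=2: 5   i=3: 3
Match at i=3, j=8: a = 3·11 + 8 = 41.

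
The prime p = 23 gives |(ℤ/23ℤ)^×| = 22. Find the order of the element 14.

22

The order of 14 must divide p − 1 = 22 = 2 · 11.
Divisors: 1, 2, 11, 22.
Check each in increasing order: 14^1 ≡ 14;  14^2 ≡ 12;  14^11 ≡ 22;  14^22 ≡ 1.
Smallest exponent giving 1 is 22.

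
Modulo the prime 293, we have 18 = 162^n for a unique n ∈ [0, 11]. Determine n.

7

Compute 162^0 mod 293 = 1, then multiply by 162 repeatedly:
  162^0=1  162^1=162  162^2=167  162^3=98  162^4=54
  162^5=251  162^6=228  162^7=18
Found 18 at exponent 7.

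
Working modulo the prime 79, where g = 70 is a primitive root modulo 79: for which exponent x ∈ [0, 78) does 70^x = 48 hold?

Baby-step giant-step with m = ceil(sqrt(78)) = 9.
Baby table (70^j mod 79 for j=0..8):
  0:1  1:70  2:2  3:61  4:4  5:43  6:8  7:7
  8:16
Giant step factor: 70^(-9) ≡ 17 (mod 79).
Scan 48·17^i mod 79 for i = 0, 1, …:
  i=0: 48   i=1: 26   i=2: 47   i=3: 9
  i=4: 74   i=5: 73   i=6: 56   i=7: 4
Match at i=7, j=4: x = 7·9 + 4 = 67.

67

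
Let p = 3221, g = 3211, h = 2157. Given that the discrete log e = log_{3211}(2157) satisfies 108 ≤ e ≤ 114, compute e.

108

Compute 3211^108 mod 3221 = 2157, then multiply by 3211 repeatedly:
  3211^108=2157
Found 2157 at exponent 108.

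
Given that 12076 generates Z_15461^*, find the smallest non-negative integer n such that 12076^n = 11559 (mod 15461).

8321

Baby-step giant-step with m = ceil(sqrt(15460)) = 125.
Baby table (12076^j mod 15461 for j=0..124):
  0:1  1:12076  2:1624  3:6876  4:9006  5:3782  6:15099  7:3951
  8:15091  9:109  10:2099  11:6945  12:7356  13:7611  14:10252  15:6925
  16:13212  17:6053  18:11881  19:12337  20:14877  21:13293  22:10166  23:4276
  24:12697  25:2235  26:10415  27:11766  28:15087  29:13649  30:11064  31:10363
  32:2254  33:7944  34:11700  35:6582  36:14692  37:5617  38:3485  39:18
  40:914  41:13771  42:80  43:7498  44:6232  45:8945  46:9274  47:8801
  48:1962  49:6860  50:1322  51:8720  52:13310  53:14465  54:962  55:5901
  56:727  57:12865  58:5612  59:4949  60:7359  61:12917  62:15124  63:12092
  64:9308  65:1938  66:10795  67:8729  68:13767  69:13620  70:1002  71:9650
  72:3843  73:9607  74:10249  75:1619  76:8340  77:886  78:324  79:991
  80:502  81:1440  82:11276  83:3949  84:6400  85:12322  86:3808  87:4394
  88:15253  89:8335  90:2350  91:7665  92:12994  93:1855  94:13452  95:13086
  96:15116  97:8250  98:11777  99:8774  100:591  101:9395  102:1202  103:12934
  104:3962  105:8778  106:2512  107:430  108:13245  109:2575  110:3629  111:7330
  112:2855  113:14411  114:13681  115:10971  116:487  117:5832  118:2377  119:9036
  120:10459  121:1975  122:9238  123:6973  124:5342
Giant step factor: 12076^(-125) ≡ 2213 (mod 15461).
Scan 11559·2213^i mod 15461 for i = 0, 1, …:
  i=0: 11559   i=1: 7573   i=2: 14786   i=3: 5942
  i=4: 7796   i=5: 13533   i=6: 572   i=7: 13495
  i=8: 9244   i=9: 2069     …   i=65: 12559
  i=66: 9650
Match at i=66, j=71: n = 66·125 + 71 = 8321.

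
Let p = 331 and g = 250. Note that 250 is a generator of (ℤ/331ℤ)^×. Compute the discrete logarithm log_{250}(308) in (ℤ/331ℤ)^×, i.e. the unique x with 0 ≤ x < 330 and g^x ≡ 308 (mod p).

Baby-step giant-step with m = ceil(sqrt(330)) = 19.
Baby table (250^j mod 331 for j=0..18):
  0:1  1:250  2:272  3:145  4:171  5:51  6:172  7:301
  8:113  9:115  10:284  11:166  12:125  13:136  14:238  15:251
  16:191  17:86  18:316
Giant step factor: 250^(-19) ≡ 249 (mod 331).
Scan 308·249^i mod 331 for i = 0, 1, …:
  i=0: 308   i=1: 231   i=2: 256   i=3: 192
  i=4: 144   i=5: 108   i=6: 81   i=7: 309
  i=8: 149   i=9: 29     …   i=13: 207
  i=14: 238
Match at i=14, j=14: x = 14·19 + 14 = 280.

280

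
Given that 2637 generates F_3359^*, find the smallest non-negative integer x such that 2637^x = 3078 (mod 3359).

2680

Baby-step giant-step with m = ceil(sqrt(3358)) = 58.
Baby table (2637^j mod 3359 for j=0..57):
  0:1  1:2637  2:639  3:2184  4:1882  5:1591  6:76  7:2231
  8:1538  9:1393  10:1954  11:3351  12:2417  13:1606  14:2682  15:1739
  16:708  17:2751  18:2306  19:1132  20:2292  21:1163  22:64  23:818
  24:588  25:2057  26:2883  27:1054  28:1505  29:1706  30:1021  31:1818
  32:773  33:2847  34:174  35:2014  36:339  37:449  38:1645  39:1396
  40:3147  41:1909  42:2251  43:534  44:737  45:1967  46:683  47:647
  48:3126  49:276  50:2268  51:1696  52:1523  53:2146  54:2446  55:822
  56:1059  57:1254
Giant step factor: 2637^(-58) ≡ 342 (mod 3359).
Scan 3078·342^i mod 3359 for i = 0, 1, …:
  i=0: 3078   i=1: 1309   i=2: 931   i=3: 2656
  i=4: 1422   i=5: 2628   i=6: 1923   i=7: 2661
  i=8: 3132   i=9: 2982     …   i=45: 1883
  i=46: 2417
Match at i=46, j=12: x = 46·58 + 12 = 2680.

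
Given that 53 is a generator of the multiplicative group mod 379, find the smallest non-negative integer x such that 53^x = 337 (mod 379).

248

Baby-step giant-step with m = ceil(sqrt(378)) = 20.
Baby table (53^j mod 379 for j=0..19):
  0:1  1:53  2:156  3:309  4:80  5:71  6:352  7:85
  8:336  9:374  10:114  11:357  12:350  13:358  14:24  15:135
  16:333  17:215  18:25  19:188
Giant step factor: 53^(-20) ≡ 348 (mod 379).
Scan 337·348^i mod 379 for i = 0, 1, …:
  i=0: 337   i=1: 165   i=2: 191   i=3: 143
  i=4: 115   i=5: 225   i=6: 226   i=7: 195
  i=8: 19   i=9: 169   i=10: 67   i=11: 197
  i=12: 336
Match at i=12, j=8: x = 12·20 + 8 = 248.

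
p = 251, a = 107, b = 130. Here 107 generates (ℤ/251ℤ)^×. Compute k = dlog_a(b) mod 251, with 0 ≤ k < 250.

Baby-step giant-step with m = ceil(sqrt(250)) = 16.
Baby table (107^j mod 251 for j=0..15):
  0:1  1:107  2:154  3:163  4:122  5:2  6:214  7:57
  8:75  9:244  10:4  11:177  12:114  13:150  14:237  15:8
Giant step factor: 107^(-16) ≡ 39 (mod 251).
Scan 130·39^i mod 251 for i = 0, 1, …:
  i=0: 130   i=1: 50   i=2: 193   i=3: 248
  i=4: 134   i=5: 206   i=6: 2
Match at i=6, j=5: k = 6·16 + 5 = 101.

101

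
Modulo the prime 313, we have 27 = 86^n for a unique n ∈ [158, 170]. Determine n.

168

Compute 86^158 mod 313 = 116, then multiply by 86 repeatedly:
  86^158=116  86^159=273  86^160=3  86^161=258  86^162=278
  86^163=120  86^164=304  86^165=165  86^166=105  86^167=266
  86^168=27
Found 27 at exponent 168.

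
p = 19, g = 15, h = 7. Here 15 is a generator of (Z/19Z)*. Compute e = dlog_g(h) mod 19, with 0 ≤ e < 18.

Successive powers of 15 modulo 19:
  15^0=1  15^1=15  15^2=16  15^3=12  15^4=9  15^5=2
  15^6=11  15^7=13  15^8=5  15^9=18  15^10=4  15^11=3
  15^12=7
So 15^12 ≡ 7 (mod 19), giving e = 12.

12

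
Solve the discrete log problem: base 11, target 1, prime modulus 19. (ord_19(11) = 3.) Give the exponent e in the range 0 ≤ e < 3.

0

Successive powers of 11 modulo 19:
  11^0=1
So 11^0 ≡ 1 (mod 19), giving e = 0.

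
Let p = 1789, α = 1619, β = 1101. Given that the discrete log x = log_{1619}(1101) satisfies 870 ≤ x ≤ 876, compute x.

Compute 1619^870 mod 1789 = 1588, then multiply by 1619 repeatedly:
  1619^870=1588  1619^871=179  1619^872=1772  1619^873=1101
Found 1101 at exponent 873.

873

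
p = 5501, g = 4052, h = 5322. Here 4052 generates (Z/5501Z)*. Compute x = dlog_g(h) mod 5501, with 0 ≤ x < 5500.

Baby-step giant-step with m = ceil(sqrt(5500)) = 75.
Baby table (4052^j mod 5501 for j=0..74):
  0:1  1:4052  2:3720  3:700  4:3385  5:2027  6:411  7:4070
  8:5143  9:1648  10:4983  11:2446  12:3891  13:466  14:1389  15:705
  16:1641  17:4124  18:3911  19:4492  20:4276  21:3703  22:3329  23:656
  24:1129  25:3377  26:2617  27:3657  28:3971  29:67  30:1935  31:1695
  32:2892  33:1254  34:3785  35:32  36:3141  37:3519  38:396  39:3801
  40:4353  41:2150  42:3717  43:5047  44:3227  45:5428  46:1258  47:3490
  48:3910  49:440  50:556  51:3003  52:5445  53:4130  54:718  55:4808
  56:2975  57:2009  58:4489  59:3122  60:3545  61:1229  62:1503  63:549
  64:2144  65:1409  66:4731  67:4528  68:1621  69:98  70:1024  71:1494
  72:2588  73:1670  74:610
Giant step factor: 4052^(-75) ≡ 3482 (mod 5501).
Scan 5322·3482^i mod 5501 for i = 0, 1, …:
  i=0: 5322   i=1: 3836   i=2: 524   i=3: 3737
  i=4: 2369   i=5: 2859   i=6: 3729   i=7: 2018
  i=8: 1899   i=9: 116     …   i=57: 4347
  i=58: 3003
Match at i=58, j=51: x = 58·75 + 51 = 4401.

4401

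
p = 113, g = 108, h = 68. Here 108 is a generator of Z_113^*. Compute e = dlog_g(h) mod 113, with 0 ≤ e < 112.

55

Baby-step giant-step with m = ceil(sqrt(112)) = 11.
Baby table (108^j mod 113 for j=0..10):
  0:1  1:108  2:25  3:101  4:60  5:39  6:31  7:71
  8:97  9:80  10:52
Giant step factor: 108^(-11) ≡ 103 (mod 113).
Scan 68·103^i mod 113 for i = 0, 1, …:
  i=0: 68   i=1: 111   i=2: 20   i=3: 26
  i=4: 79   i=5: 1
Match at i=5, j=0: e = 5·11 + 0 = 55.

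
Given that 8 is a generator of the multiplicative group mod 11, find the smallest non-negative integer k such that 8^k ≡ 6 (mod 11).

3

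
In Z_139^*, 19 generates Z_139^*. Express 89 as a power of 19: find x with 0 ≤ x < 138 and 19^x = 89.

56

Baby-step giant-step with m = ceil(sqrt(138)) = 12.
Baby table (19^j mod 139 for j=0..11):
  0:1  1:19  2:83  3:48  4:78  5:92  6:80  7:130
  8:107  9:87  10:124  11:132
Giant step factor: 19^(-12) ≡ 116 (mod 139).
Scan 89·116^i mod 139 for i = 0, 1, …:
  i=0: 89   i=1: 38   i=2: 99   i=3: 86
  i=4: 107
Match at i=4, j=8: x = 4·12 + 8 = 56.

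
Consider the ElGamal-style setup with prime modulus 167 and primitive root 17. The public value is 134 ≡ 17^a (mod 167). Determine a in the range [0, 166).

Baby-step giant-step with m = ceil(sqrt(166)) = 13.
Baby table (17^j mod 167 for j=0..12):
  0:1  1:17  2:122  3:70  4:21  5:23  6:57  7:134
  8:107  9:149  10:28  11:142  12:76
Giant step factor: 17^(-13) ≡ 148 (mod 167).
Scan 134·148^i mod 167 for i = 0, 1, …:
  i=0: 134
Match at i=0, j=7: a = 0·13 + 7 = 7.

7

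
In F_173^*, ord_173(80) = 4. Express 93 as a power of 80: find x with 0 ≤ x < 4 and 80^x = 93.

Successive powers of 80 modulo 173:
  80^0=1  80^1=80  80^2=172  80^3=93
So 80^3 ≡ 93 (mod 173), giving x = 3.

3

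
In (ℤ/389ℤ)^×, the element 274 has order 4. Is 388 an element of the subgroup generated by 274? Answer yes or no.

yes

⟨274⟩ has order 4; its elements mod 389 are {1, 115, 274, 388}.
388 is in this set.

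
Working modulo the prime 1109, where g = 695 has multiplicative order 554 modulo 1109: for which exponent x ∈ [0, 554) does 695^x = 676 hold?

93

Baby-step giant-step with m = ceil(sqrt(554)) = 24.
Baby table (695^j mod 1109 for j=0..23):
  0:1  1:695  2:610  3:312  4:585  5:681  6:861  7:644
  8:653  9:254  10:199  11:789  12:509  13:1093  14:1079  15:221
  16:553  17:621  18:194  19:641  20:786  21:642  22:372  23:143
Giant step factor: 695^(-24) ≡ 167 (mod 1109).
Scan 676·167^i mod 1109 for i = 0, 1, …:
  i=0: 676   i=1: 883   i=2: 1073   i=3: 642
Match at i=3, j=21: x = 3·24 + 21 = 93.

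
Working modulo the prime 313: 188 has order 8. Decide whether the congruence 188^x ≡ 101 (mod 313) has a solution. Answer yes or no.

101 ∈ ⟨188⟩ iff 101^8 ≡ 1 (mod 313), since |⟨188⟩| = 8.
101^8 mod 313 = 83.
Since 83 ≠ 1, 101 does not lie in the subgroup.

no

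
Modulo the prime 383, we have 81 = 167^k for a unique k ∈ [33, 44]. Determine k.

Compute 167^33 mod 383 = 356, then multiply by 167 repeatedly:
  167^33=356  167^34=87  167^35=358  167^36=38  167^37=218
  167^38=21  167^39=60  167^40=62  167^41=13  167^42=256
  167^43=239  167^44=81
Found 81 at exponent 44.

44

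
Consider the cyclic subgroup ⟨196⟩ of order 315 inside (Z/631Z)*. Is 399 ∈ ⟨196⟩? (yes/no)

399 ∈ ⟨196⟩ iff 399^315 ≡ 1 (mod 631), since |⟨196⟩| = 315.
399^315 mod 631 = 630.
Since 630 ≠ 1, 399 does not lie in the subgroup.

no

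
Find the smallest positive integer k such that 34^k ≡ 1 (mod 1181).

The order of 34 must divide p − 1 = 1180 = 2^2 · 5 · 59.
Divisors: 1, 2, 4, 5, 10, 20, 59, 118, 236, 295, 590, 1180.
Check each in increasing order: 34^1 ≡ 34;  34^2 ≡ 1156;  34^4 ≡ 625;  34^5 ≡ 1173;  34^10 ≡ 64;  34^20 ≡ 553;  34^59 ≡ 1154;  34^118 ≡ 729;  34^236 ≡ 1172;  34^295 ≡ 243;  34^590 ≡ 1180;  34^1180 ≡ 1.
Smallest exponent giving 1 is 1180.

1180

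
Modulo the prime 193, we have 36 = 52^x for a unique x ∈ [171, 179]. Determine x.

Compute 52^171 mod 193 = 164, then multiply by 52 repeatedly:
  52^171=164  52^172=36
Found 36 at exponent 172.

172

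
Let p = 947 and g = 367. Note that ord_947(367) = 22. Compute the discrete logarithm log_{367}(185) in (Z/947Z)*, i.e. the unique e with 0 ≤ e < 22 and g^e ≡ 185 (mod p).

Successive powers of 367 modulo 947:
  367^0=1  367^1=367  367^2=215  367^3=304  367^4=769  367^5=17
  367^6=557  367^7=814  367^8=433  367^9=762  367^10=289  367^11=946
  367^12=580  367^13=732  367^14=643  367^15=178  367^16=930  367^17=390
  367^18=133  367^19=514  367^20=185
So 367^20 ≡ 185 (mod 947), giving e = 20.

20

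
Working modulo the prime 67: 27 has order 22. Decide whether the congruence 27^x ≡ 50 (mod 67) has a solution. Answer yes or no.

no

⟨27⟩ has order 22; its elements mod 67 are {1, 3, 5, 8, 9, 14, 15, 22, 24, 25, 27, 40, 42, 43, 45, 52, 53, 58, 59, 62, 64, 66}.
50 is not in this set.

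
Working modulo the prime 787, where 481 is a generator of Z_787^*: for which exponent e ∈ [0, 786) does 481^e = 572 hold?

Baby-step giant-step with m = ceil(sqrt(786)) = 29.
Baby table (481^j mod 787 for j=0..28):
  0:1  1:481  2:770  3:480  4:289  5:497  6:596  7:208
  8:99  9:399  10:678  11:300  12:279  13:409  14:766  15:130
  16:357  17:151  18:227  19:581  20:76  21:354  22:282  23:278
  24:715  25:783  26:437  27:68  28:441
Giant step factor: 481^(-29) ≡ 514 (mod 787).
Scan 572·514^i mod 787 for i = 0, 1, …:
  i=0: 572   i=1: 457   i=2: 372   i=3: 754
  i=4: 352   i=5: 705   i=6: 350   i=7: 464
  i=8: 35   i=9: 676     …   i=19: 183
  i=20: 409
Match at i=20, j=13: e = 20·29 + 13 = 593.

593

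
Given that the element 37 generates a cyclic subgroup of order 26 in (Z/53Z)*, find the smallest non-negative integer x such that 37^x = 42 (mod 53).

8

Successive powers of 37 modulo 53:
  37^0=1  37^1=37  37^2=44  37^3=38  37^4=28  37^5=29
  37^6=13  37^7=4  37^8=42
So 37^8 ≡ 42 (mod 53), giving x = 8.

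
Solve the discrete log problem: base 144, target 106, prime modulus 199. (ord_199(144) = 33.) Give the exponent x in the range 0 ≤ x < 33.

Successive powers of 144 modulo 199:
  144^0=1  144^1=144  144^2=40  144^3=188  144^4=8  144^5=157
  144^6=121  144^7=111  144^8=64  144^9=62  144^10=172  144^11=92
  144^12=114  144^13=98  144^14=182  144^15=139  144^16=116  144^17=187
  144^18=63  144^19=117  144^20=132  144^21=103  144^22=106
So 144^22 ≡ 106 (mod 199), giving x = 22.

22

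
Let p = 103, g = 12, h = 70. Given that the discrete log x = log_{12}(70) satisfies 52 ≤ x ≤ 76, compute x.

Compute 12^52 mod 103 = 91, then multiply by 12 repeatedly:
  12^52=91  12^53=62  12^54=23  12^55=70
Found 70 at exponent 55.

55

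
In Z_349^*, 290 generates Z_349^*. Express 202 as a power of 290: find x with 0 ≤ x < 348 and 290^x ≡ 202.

Baby-step giant-step with m = ceil(sqrt(348)) = 19.
Baby table (290^j mod 349 for j=0..18):
  0:1  1:290  2:340  3:182  4:81  5:107  6:318  7:84
  8:279  9:291  10:281  11:173  12:263  13:188  14:76  15:53
  16:14  17:221  18:223
Giant step factor: 290^(-19) ≡ 236 (mod 349).
Scan 202·236^i mod 349 for i = 0, 1, …:
  i=0: 202   i=1: 208   i=2: 228   i=3: 62
  i=4: 323   i=5: 146   i=6: 254   i=7: 265
  i=8: 69   i=9: 230     …   i=15: 189
  i=16: 281
Match at i=16, j=10: x = 16·19 + 10 = 314.

314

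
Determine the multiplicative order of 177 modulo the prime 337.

336

The order of 177 must divide p − 1 = 336 = 2^4 · 3 · 7.
Divisors: 1, 2, 3, 4, 6, 7, 8, 12, 14, 16, 21, 24, 28, 42, 48, 56, 84, 112, 168, 336.
Check each in increasing order: 177^1 ≡ 177;  177^2 ≡ 325;  177^3 ≡ 235;  177^4 ≡ 144;  177^6 ≡ 294;  177^7 ≡ 140;  177^8 ≡ 179;  177^12 ≡ 164;  177^14 ≡ 54;  177^16 ≡ 26;  177^21 ≡ 146;  177^24 ≡ 273;  177^28 ≡ 220;  177^42 ≡ 85;  177^48 ≡ 52;  177^56 ≡ 209;  177^84 ≡ 148;  177^112 ≡ 208;  177^168 ≡ 336;  177^336 ≡ 1.
Smallest exponent giving 1 is 336.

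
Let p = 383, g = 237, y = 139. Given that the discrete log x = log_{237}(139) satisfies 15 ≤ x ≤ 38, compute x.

Compute 237^15 mod 383 = 296, then multiply by 237 repeatedly:
  237^15=296  237^16=63  237^17=377  237^18=110  237^19=26
  237^20=34  237^21=15  237^22=108  237^23=318  237^24=298
  237^25=154  237^26=113  237^27=354  237^28=21  237^29=381
  237^30=292  237^31=264  237^32=139
Found 139 at exponent 32.

32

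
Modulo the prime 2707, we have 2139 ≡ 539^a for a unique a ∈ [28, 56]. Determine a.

31

Compute 539^28 mod 2707 = 2134, then multiply by 539 repeatedly:
  539^28=2134  539^29=2458  539^30=1139  539^31=2139
Found 2139 at exponent 31.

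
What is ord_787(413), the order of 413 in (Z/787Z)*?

The order of 413 must divide p − 1 = 786 = 2 · 3 · 131.
Divisors: 1, 2, 3, 6, 131, 262, 393, 786.
Check each in increasing order: 413^1 ≡ 413;  413^2 ≡ 577;  413^3 ≡ 627;  413^6 ≡ 416;  413^131 ≡ 786;  413^262 ≡ 1.
Smallest exponent giving 1 is 262.

262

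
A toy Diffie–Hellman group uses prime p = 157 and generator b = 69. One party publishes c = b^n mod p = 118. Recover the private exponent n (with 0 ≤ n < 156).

90

Baby-step giant-step with m = ceil(sqrt(156)) = 13.
Baby table (69^j mod 157 for j=0..12):
  0:1  1:69  2:51  3:65  4:89  5:18  6:143  7:133
  8:71  9:32  10:10  11:62  12:39
Giant step factor: 69^(-13) ≡ 50 (mod 157).
Scan 118·50^i mod 157 for i = 0, 1, …:
  i=0: 118   i=1: 91   i=2: 154   i=3: 7
  i=4: 36   i=5: 73   i=6: 39
Match at i=6, j=12: n = 6·13 + 12 = 90.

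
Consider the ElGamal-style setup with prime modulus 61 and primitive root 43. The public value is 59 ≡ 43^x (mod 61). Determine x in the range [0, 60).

37

Baby-step giant-step with m = ceil(sqrt(60)) = 8.
Baby table (43^j mod 61 for j=0..7):
  0:1  1:43  2:19  3:24  4:56  5:29  6:27  7:2
Giant step factor: 43^(-8) ≡ 22 (mod 61).
Scan 59·22^i mod 61 for i = 0, 1, …:
  i=0: 59   i=1: 17   i=2: 8   i=3: 54
  i=4: 29
Match at i=4, j=5: x = 4·8 + 5 = 37.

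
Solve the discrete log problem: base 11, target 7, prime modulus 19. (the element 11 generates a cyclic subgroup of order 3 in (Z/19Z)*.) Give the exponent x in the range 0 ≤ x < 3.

Successive powers of 11 modulo 19:
  11^0=1  11^1=11  11^2=7
So 11^2 ≡ 7 (mod 19), giving x = 2.

2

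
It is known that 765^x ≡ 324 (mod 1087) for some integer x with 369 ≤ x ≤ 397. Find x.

376

Compute 765^369 mod 1087 = 296, then multiply by 765 repeatedly:
  765^369=296  765^370=344  765^371=106  765^372=652  765^373=934
  765^374=351  765^375=26  765^376=324
Found 324 at exponent 376.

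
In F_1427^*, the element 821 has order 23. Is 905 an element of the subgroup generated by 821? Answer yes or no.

⟨821⟩ has order 23; its elements mod 1427 are {1, 90, 111, 133, 138, 280, 459, 493, 497, 554, 565, 741, 821, 905, 912, 941, 965, 1004, 1048, 1113, 1230, 1342, 1354}.
905 is in this set.

yes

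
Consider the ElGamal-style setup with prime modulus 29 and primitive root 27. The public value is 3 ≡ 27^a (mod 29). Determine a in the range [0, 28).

19

Successive powers of 27 modulo 29:
  27^0=1  27^1=27  27^2=4  27^3=21  27^4=16  27^5=26
  27^6=6  27^7=17  27^8=24  27^9=10  27^10=9  27^11=11
  27^12=7  27^13=15  27^14=28  27^15=2  27^16=25  27^17=8
  27^18=13  27^19=3
So 27^19 ≡ 3 (mod 29), giving a = 19.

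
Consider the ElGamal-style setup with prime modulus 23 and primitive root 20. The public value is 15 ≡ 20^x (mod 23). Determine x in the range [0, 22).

Successive powers of 20 modulo 23:
  20^0=1  20^1=20  20^2=9  20^3=19  20^4=12  20^5=10
  20^6=16  20^7=21  20^8=6  20^9=5  20^10=8  20^11=22
  20^12=3  20^13=14  20^14=4  20^15=11  20^16=13  20^17=7
  20^18=2  20^19=17  20^20=18  20^21=15
So 20^21 ≡ 15 (mod 23), giving x = 21.

21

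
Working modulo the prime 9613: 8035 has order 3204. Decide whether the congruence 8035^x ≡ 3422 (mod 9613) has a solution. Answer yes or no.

3422 ∈ ⟨8035⟩ iff 3422^3204 ≡ 1 (mod 9613), since |⟨8035⟩| = 3204.
3422^3204 mod 9613 = 6526.
Since 6526 ≠ 1, 3422 does not lie in the subgroup.

no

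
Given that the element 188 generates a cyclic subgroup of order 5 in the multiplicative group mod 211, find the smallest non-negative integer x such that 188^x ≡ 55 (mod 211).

4

Successive powers of 188 modulo 211:
  188^0=1  188^1=188  188^2=107  188^3=71  188^4=55
So 188^4 ≡ 55 (mod 211), giving x = 4.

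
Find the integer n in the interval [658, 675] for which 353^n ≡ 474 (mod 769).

665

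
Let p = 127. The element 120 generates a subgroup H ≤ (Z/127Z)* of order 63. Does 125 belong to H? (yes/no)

no

125 ∈ ⟨120⟩ iff 125^63 ≡ 1 (mod 127), since |⟨120⟩| = 63.
125^63 mod 127 = 126.
Since 126 ≠ 1, 125 does not lie in the subgroup.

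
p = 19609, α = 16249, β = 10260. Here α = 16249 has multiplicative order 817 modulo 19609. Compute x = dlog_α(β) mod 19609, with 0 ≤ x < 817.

Baby-step giant-step with m = ceil(sqrt(817)) = 29.
Baby table (16249^j mod 19609 for j=0..28):
  0:1  1:16249  2:14425  3:5448  4:9526  5:14137  6:12287  7:12234
  8:13833  9:14059  10:19450  11:4797  12:678  13:16173  14:14868  15:7252
  16:7267  17:15694  18:16370  19:45  20:5672  21:2028  22:9852  23:16881
  24:8677  25:3863  26:1478  27:14606  28:5167
Giant step factor: 16249^(-29) ≡ 18880 (mod 19609).
Scan 10260·18880^i mod 19609 for i = 0, 1, …:
  i=0: 10260   i=1: 11098   i=2: 8075   i=3: 15634
  i=4: 15252   i=5: 19204   i=6: 1110   i=7: 14388
  i=8: 1963   i=9: 430     …   i=23: 2252
  i=24: 5448
Match at i=24, j=3: x = 24·29 + 3 = 699.

699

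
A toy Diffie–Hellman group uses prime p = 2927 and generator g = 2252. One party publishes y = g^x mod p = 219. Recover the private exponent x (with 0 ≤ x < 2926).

Baby-step giant-step with m = ceil(sqrt(2926)) = 55.
Baby table (2252^j mod 2927 for j=0..54):
  0:1  1:2252  2:1940  3:1796  4:2405  5:1110  6:62  7:2055
  8:273  9:126  10:2760  11:1499  12:917  13:1549  14:2291  15:1958
  16:1354  17:2201  18:1241  19:2374  20:1546  21:1389  22:1992  23:1820
  24:840  25:838  26:2188  27:1235  28:570  29:1614  30:2321  31:2197
  32:1014  33:468  34:216  35:550  36:479  37:1572  38:1401  39:2673
  40:1684  41:1903  42:428  43:873  44:1979  45:1814  46:1963  47:906
  48:193  49:1440  50:2691  51:1242  52:1699  53:559  54:258
Giant step factor: 2252^(-55) ≡ 2702 (mod 2927).
Scan 219·2702^i mod 2927 for i = 0, 1, …:
  i=0: 219   i=1: 484   i=2: 2326   i=3: 583
  i=4: 540   i=5: 1434   i=6: 2247   i=7: 796
  i=8: 2374
Match at i=8, j=19: x = 8·55 + 19 = 459.

459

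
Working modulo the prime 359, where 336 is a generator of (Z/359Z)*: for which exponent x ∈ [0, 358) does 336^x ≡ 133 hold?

112

Baby-step giant-step with m = ceil(sqrt(358)) = 19.
Baby table (336^j mod 359 for j=0..18):
  0:1  1:336  2:170  3:39  4:180  5:168  6:85  7:199
  8:90  9:84  10:222  11:279  12:45  13:42  14:111  15:319
  16:202  17:21  18:235
Giant step factor: 336^(-19) ≡ 341 (mod 359).
Scan 133·341^i mod 359 for i = 0, 1, …:
  i=0: 133   i=1: 119   i=2: 12   i=3: 143
  i=4: 298   i=5: 21
Match at i=5, j=17: x = 5·19 + 17 = 112.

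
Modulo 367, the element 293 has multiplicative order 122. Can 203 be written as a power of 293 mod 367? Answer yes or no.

yes

203 ∈ ⟨293⟩ iff 203^122 ≡ 1 (mod 367), since |⟨293⟩| = 122.
203^122 mod 367 = 1.
Since 1 = 1, 203 lies in the subgroup.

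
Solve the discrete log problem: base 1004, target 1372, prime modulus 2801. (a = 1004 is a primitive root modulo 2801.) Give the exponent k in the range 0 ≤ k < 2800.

2612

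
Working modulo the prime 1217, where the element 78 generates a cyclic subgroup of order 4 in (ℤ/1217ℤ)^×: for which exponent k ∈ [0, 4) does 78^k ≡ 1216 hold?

Successive powers of 78 modulo 1217:
  78^0=1  78^1=78  78^2=1216
So 78^2 ≡ 1216 (mod 1217), giving k = 2.

2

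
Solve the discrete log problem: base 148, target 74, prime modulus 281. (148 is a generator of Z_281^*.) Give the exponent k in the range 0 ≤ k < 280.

Baby-step giant-step with m = ceil(sqrt(280)) = 17.
Baby table (148^j mod 281 for j=0..16):
  0:1  1:148  2:267  3:176  4:196  5:65  6:66  7:214
  8:200  9:95  10:10  11:75  12:141  13:74  14:274  15:88
  16:98
Giant step factor: 148^(-17) ≡ 13 (mod 281).
Scan 74·13^i mod 281 for i = 0, 1, …:
  i=0: 74
Match at i=0, j=13: k = 0·17 + 13 = 13.

13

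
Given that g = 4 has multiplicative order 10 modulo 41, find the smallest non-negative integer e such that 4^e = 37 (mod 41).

Successive powers of 4 modulo 41:
  4^0=1  4^1=4  4^2=16  4^3=23  4^4=10  4^5=40
  4^6=37
So 4^6 ≡ 37 (mod 41), giving e = 6.

6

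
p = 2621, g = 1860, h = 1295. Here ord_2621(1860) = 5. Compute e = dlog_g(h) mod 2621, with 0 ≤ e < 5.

Successive powers of 1860 modulo 2621:
  1860^0=1  1860^1=1860  1860^2=2501  1860^3=2206  1860^4=1295
So 1860^4 ≡ 1295 (mod 2621), giving e = 4.

4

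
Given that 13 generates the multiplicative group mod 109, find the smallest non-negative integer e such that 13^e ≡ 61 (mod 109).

Baby-step giant-step with m = ceil(sqrt(108)) = 11.
Baby table (13^j mod 109 for j=0..10):
  0:1  1:13  2:60  3:17  4:3  5:39  6:71  7:51
  8:9  9:8  10:104
Giant step factor: 13^(-11) ≡ 57 (mod 109).
Scan 61·57^i mod 109 for i = 0, 1, …:
  i=0: 61   i=1: 98   i=2: 27   i=3: 13
Match at i=3, j=1: e = 3·11 + 1 = 34.

34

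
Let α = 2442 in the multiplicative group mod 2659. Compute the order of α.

2658

The order of 2442 must divide p − 1 = 2658 = 2 · 3 · 443.
Divisors: 1, 2, 3, 6, 443, 886, 1329, 2658.
Check each in increasing order: 2442^1 ≡ 2442;  2442^2 ≡ 1886;  2442^3 ≡ 224;  2442^6 ≡ 2314;  2442^443 ≡ 1756;  2442^886 ≡ 1755;  2442^1329 ≡ 2658;  2442^2658 ≡ 1.
Smallest exponent giving 1 is 2658.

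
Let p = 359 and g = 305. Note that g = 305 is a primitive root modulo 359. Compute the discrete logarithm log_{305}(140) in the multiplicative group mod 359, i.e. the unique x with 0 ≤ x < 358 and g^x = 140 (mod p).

201

Baby-step giant-step with m = ceil(sqrt(358)) = 19.
Baby table (305^j mod 359 for j=0..18):
  0:1  1:305  2:44  3:137  4:141  5:284  6:101  7:290
  8:136  9:195  10:240  11:323  12:149  13:211  14:94  15:309
  16:187  17:313  18:330
Giant step factor: 305^(-19) ≡ 58 (mod 359).
Scan 140·58^i mod 359 for i = 0, 1, …:
  i=0: 140   i=1: 222   i=2: 311   i=3: 88
  i=4: 78   i=5: 216   i=6: 322   i=7: 8
  i=8: 105   i=9: 346   i=10: 323
Match at i=10, j=11: x = 10·19 + 11 = 201.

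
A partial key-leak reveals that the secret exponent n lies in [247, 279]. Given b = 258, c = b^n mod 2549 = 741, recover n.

250

Compute 258^247 mod 2549 = 2099, then multiply by 258 repeatedly:
  258^247=2099  258^248=1154  258^249=2048  258^250=741
Found 741 at exponent 250.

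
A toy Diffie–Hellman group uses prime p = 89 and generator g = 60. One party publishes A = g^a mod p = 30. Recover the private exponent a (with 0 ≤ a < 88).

41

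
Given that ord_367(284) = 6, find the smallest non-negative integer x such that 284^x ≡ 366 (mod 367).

3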